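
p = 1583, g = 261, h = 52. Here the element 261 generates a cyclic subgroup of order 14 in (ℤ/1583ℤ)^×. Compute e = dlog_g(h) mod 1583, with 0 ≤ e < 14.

2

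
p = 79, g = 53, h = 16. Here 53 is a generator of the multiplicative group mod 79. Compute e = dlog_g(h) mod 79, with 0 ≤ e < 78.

62

Baby-step giant-step with m = ceil(sqrt(78)) = 9.
Baby table (53^j mod 79 for j=0..8):
  0:1  1:53  2:44  3:41  4:40  5:66  6:22  7:60
  8:20
Giant step factor: 53^(-9) ≡ 12 (mod 79).
Scan 16·12^i mod 79 for i = 0, 1, …:
  i=0: 16   i=1: 34   i=2: 13   i=3: 77
  i=4: 55   i=5: 28   i=6: 20
Match at i=6, j=8: e = 6·9 + 8 = 62.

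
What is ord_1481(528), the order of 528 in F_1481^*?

185

The order of 528 must divide p − 1 = 1480 = 2^3 · 5 · 37.
Divisors: 1, 2, 4, 5, 8, 10, 20, 37, 40, 74, 148, 185, 296, 370, 740, 1480.
Check each in increasing order: 528^1 ≡ 528;  528^2 ≡ 356;  528^4 ≡ 851;  528^5 ≡ 585;  528^8 ≡ 1473;  528^10 ≡ 114;  528^20 ≡ 1148;  528^37 ≡ 1383;  528^40 ≡ 1295;  528^74 ≡ 718;  528^148 ≡ 136;  528^185 ≡ 1.
Smallest exponent giving 1 is 185.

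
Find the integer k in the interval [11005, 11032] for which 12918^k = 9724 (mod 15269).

Compute 12918^11005 mod 15269 = 8127, then multiply by 12918 repeatedly:
  12918^11005=8127  12918^11006=10211  12918^11007=12076  12918^11008=9664  12918^11009=208
  12918^11010=14869  12918^11011=8991  12918^11012=9724
Found 9724 at exponent 11012.

11012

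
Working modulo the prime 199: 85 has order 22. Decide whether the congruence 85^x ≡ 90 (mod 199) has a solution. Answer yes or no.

no

⟨85⟩ has order 22; its elements mod 199 are {1, 11, 18, 60, 61, 62, 63, 74, 78, 85, 96, 103, 114, 121, 125, 136, 137, 138, 139, 181, 188, 198}.
90 is not in this set.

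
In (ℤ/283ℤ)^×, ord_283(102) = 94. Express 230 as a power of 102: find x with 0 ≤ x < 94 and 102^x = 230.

42

Baby-step giant-step with m = ceil(sqrt(94)) = 10.
Baby table (102^j mod 283 for j=0..9):
  0:1  1:102  2:216  3:241  4:244  5:267  6:66  7:223
  8:106  9:58
Giant step factor: 102^(-10) ≡ 262 (mod 283).
Scan 230·262^i mod 283 for i = 0, 1, …:
  i=0: 230   i=1: 264   i=2: 116   i=3: 111
  i=4: 216
Match at i=4, j=2: x = 4·10 + 2 = 42.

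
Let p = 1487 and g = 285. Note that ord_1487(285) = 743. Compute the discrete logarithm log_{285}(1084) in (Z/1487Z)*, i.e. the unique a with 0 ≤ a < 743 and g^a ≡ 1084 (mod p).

Baby-step giant-step with m = ceil(sqrt(743)) = 28.
Baby table (285^j mod 1487 for j=0..27):
  0:1  1:285  2:927  3:996  4:1330  5:1352  6:187  7:1250
  8:857  9:377  10:381  11:34  12:768  13:291  14:1150  15:610
  16:1358  17:410  18:864  19:885  20:922  21:1058  22:1156  23:833
  24:972  25:438  26:1409  27:75
Giant step factor: 285^(-28) ≡ 1188 (mod 1487).
Scan 1084·1188^i mod 1487 for i = 0, 1, …:
  i=0: 1084   i=1: 50   i=2: 1407   i=3: 128
  i=4: 390   i=5: 863   i=6: 701   i=7: 68
  i=8: 486   i=9: 412     …   i=20: 1094
  i=21: 34
Match at i=21, j=11: a = 21·28 + 11 = 599.

599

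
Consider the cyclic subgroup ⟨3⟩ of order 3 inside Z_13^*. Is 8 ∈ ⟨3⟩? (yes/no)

no

⟨3⟩ has order 3; its elements mod 13 are {1, 3, 9}.
8 is not in this set.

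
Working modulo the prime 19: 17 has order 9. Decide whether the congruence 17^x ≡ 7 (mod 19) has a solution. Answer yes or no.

⟨17⟩ has order 9; its elements mod 19 are {1, 4, 5, 6, 7, 9, 11, 16, 17}.
7 is in this set.

yes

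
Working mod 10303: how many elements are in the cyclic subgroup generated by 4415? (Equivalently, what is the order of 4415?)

10302

The order of 4415 must divide p − 1 = 10302 = 2 · 3 · 17 · 101.
Divisors: 1, 2, 3, 6, 17, 34, 51, 101, 102, 202, 303, 606, 1717, 3434, 5151, 10302.
Check each in increasing order: 4415^1 ≡ 4415;  4415^2 ≡ 9252;  4415^3 ≡ 6488;  4415^6 ≡ 6389;  4415^17 ≡ 6;  4415^34 ≡ 36;  4415^51 ≡ 216;  4415^101 ≡ 776;  4415^102 ≡ 5444;  4415^202 ≡ 4602;  4415^303 ≡ 6314;  4415^606 ≡ 4289;  4415^1717 ≡ 10202;  4415^3434 ≡ 10201;  4415^5151 ≡ 10302;  4415^10302 ≡ 1.
Smallest exponent giving 1 is 10302.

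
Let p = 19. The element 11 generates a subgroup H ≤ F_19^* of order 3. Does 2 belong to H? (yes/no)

⟨11⟩ has order 3; its elements mod 19 are {1, 7, 11}.
2 is not in this set.

no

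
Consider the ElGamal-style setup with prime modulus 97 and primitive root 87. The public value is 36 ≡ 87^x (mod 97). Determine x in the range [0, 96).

Baby-step giant-step with m = ceil(sqrt(96)) = 10.
Baby table (87^j mod 97 for j=0..9):
  0:1  1:87  2:3  3:67  4:9  5:7  6:27  7:21
  8:81  9:63
Giant step factor: 87^(-10) ≡ 2 (mod 97).
Scan 36·2^i mod 97 for i = 0, 1, …:
  i=0: 36   i=1: 72   i=2: 47   i=3: 94
  i=4: 91   i=5: 85   i=6: 73   i=7: 49
  i=8: 1
Match at i=8, j=0: x = 8·10 + 0 = 80.

80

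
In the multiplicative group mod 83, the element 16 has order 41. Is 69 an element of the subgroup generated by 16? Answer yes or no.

69 ∈ ⟨16⟩ iff 69^41 ≡ 1 (mod 83), since |⟨16⟩| = 41.
69^41 mod 83 = 1.
Since 1 = 1, 69 lies in the subgroup.

yes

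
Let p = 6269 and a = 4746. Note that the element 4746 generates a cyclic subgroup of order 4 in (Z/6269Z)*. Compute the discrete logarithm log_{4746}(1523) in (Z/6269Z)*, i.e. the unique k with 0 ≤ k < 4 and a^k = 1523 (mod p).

3

Successive powers of 4746 modulo 6269:
  4746^0=1  4746^1=4746  4746^2=6268  4746^3=1523
So 4746^3 ≡ 1523 (mod 6269), giving k = 3.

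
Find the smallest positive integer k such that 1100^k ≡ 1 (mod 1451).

The order of 1100 must divide p − 1 = 1450 = 2 · 5^2 · 29.
Divisors: 1, 2, 5, 10, 25, 29, 50, 58, 145, 290, 725, 1450.
Check each in increasing order: 1100^1 ≡ 1100;  1100^2 ≡ 1317;  1100^5 ≡ 588;  1100^10 ≡ 406;  1100^25 ≡ 1121;  1100^29 ≡ 404;  1100^50 ≡ 75;  1100^58 ≡ 704;  1100^145 ≡ 1021;  1100^290 ≡ 623;  1100^725 ≡ 1.
Smallest exponent giving 1 is 725.

725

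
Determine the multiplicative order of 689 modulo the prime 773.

The order of 689 must divide p − 1 = 772 = 2^2 · 193.
Divisors: 1, 2, 4, 193, 386, 772.
Check each in increasing order: 689^1 ≡ 689;  689^2 ≡ 99;  689^4 ≡ 525;  689^193 ≡ 772;  689^386 ≡ 1.
Smallest exponent giving 1 is 386.

386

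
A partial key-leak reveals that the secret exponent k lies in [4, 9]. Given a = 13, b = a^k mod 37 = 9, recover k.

8

Compute 13^4 mod 37 = 34, then multiply by 13 repeatedly:
  13^4=34  13^5=35  13^6=11  13^7=32  13^8=9
Found 9 at exponent 8.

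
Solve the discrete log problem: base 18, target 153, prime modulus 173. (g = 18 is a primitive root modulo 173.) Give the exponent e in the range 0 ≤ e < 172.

93

Baby-step giant-step with m = ceil(sqrt(172)) = 14.
Baby table (18^j mod 173 for j=0..13):
  0:1  1:18  2:151  3:123  4:138  5:62  6:78  7:20
  8:14  9:79  10:38  11:165  12:29  13:3
Giant step factor: 18^(-14) ≡ 157 (mod 173).
Scan 153·157^i mod 173 for i = 0, 1, …:
  i=0: 153   i=1: 147   i=2: 70   i=3: 91
  i=4: 101   i=5: 114   i=6: 79
Match at i=6, j=9: e = 6·14 + 9 = 93.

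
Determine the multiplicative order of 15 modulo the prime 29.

The order of 15 must divide p − 1 = 28 = 2^2 · 7.
Divisors: 1, 2, 4, 7, 14, 28.
Check each in increasing order: 15^1 ≡ 15;  15^2 ≡ 22;  15^4 ≡ 20;  15^7 ≡ 17;  15^14 ≡ 28;  15^28 ≡ 1.
Smallest exponent giving 1 is 28.

28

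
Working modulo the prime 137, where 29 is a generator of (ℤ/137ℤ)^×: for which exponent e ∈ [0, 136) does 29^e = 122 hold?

24

Successive powers of 29 modulo 137:
  29^0=1  29^1=29  29^2=19  29^3=3  29^4=87  29^5=57
  29^6=9  29^7=124  29^8=34  29^9=27  29^10=98  29^11=102
  29^12=81  29^13=20  29^14=32  29^15=106  29^16=60  29^17=96
  29^18=44  29^19=43  29^20=14  29^21=132  29^22=129  29^23=42
  29^24=122
So 29^24 ≡ 122 (mod 137), giving e = 24.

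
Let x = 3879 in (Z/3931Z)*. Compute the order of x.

1965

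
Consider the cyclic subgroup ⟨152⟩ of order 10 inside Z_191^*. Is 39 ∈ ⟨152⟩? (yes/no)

yes

⟨152⟩ has order 10; its elements mod 191 are {1, 7, 39, 49, 82, 109, 142, 152, 184, 190}.
39 is in this set.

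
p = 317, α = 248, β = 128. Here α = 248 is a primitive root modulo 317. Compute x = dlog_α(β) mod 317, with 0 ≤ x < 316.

153

Baby-step giant-step with m = ceil(sqrt(316)) = 18.
Baby table (248^j mod 317 for j=0..17):
  0:1  1:248  2:6  3:220  4:36  5:52  6:216  7:312
  8:28  9:287  10:168  11:137  12:57  13:188  14:25  15:177
  16:150  17:111
Giant step factor: 248^(-18) ≡ 87 (mod 317).
Scan 128·87^i mod 317 for i = 0, 1, …:
  i=0: 128   i=1: 41   i=2: 80   i=3: 303
  i=4: 50   i=5: 229   i=6: 269   i=7: 262
  i=8: 287
Match at i=8, j=9: x = 8·18 + 9 = 153.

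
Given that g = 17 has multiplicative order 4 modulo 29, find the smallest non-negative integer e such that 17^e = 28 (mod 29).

2

Successive powers of 17 modulo 29:
  17^0=1  17^1=17  17^2=28
So 17^2 ≡ 28 (mod 29), giving e = 2.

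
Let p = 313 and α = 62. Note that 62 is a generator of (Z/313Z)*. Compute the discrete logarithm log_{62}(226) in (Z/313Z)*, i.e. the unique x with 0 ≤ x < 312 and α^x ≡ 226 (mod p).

170

Baby-step giant-step with m = ceil(sqrt(312)) = 18.
Baby table (62^j mod 313 for j=0..17):
  0:1  1:62  2:88  3:135  4:232  5:299  6:71  7:20
  8:301  9:195  10:196  11:258  12:33  13:168  14:87  15:73
  16:144  17:164
Giant step factor: 62^(-18) ≡ 278 (mod 313).
Scan 226·278^i mod 313 for i = 0, 1, …:
  i=0: 226   i=1: 228   i=2: 158   i=3: 104
  i=4: 116   i=5: 9   i=6: 311   i=7: 70
  i=8: 54   i=9: 301
Match at i=9, j=8: x = 9·18 + 8 = 170.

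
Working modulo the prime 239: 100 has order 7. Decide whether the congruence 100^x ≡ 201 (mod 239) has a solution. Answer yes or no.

yes

201 ∈ ⟨100⟩ iff 201^7 ≡ 1 (mod 239), since |⟨100⟩| = 7.
201^7 mod 239 = 1.
Since 1 = 1, 201 lies in the subgroup.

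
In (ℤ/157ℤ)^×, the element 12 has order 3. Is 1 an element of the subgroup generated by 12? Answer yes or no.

1 ∈ ⟨12⟩ iff 1^3 ≡ 1 (mod 157), since |⟨12⟩| = 3.
1^3 mod 157 = 1.
Since 1 = 1, 1 lies in the subgroup.

yes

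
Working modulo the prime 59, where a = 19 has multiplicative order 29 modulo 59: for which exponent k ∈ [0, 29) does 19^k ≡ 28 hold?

28

Successive powers of 19 modulo 59:
  19^0=1  19^1=19  19^2=7  19^3=15  19^4=49  19^5=46
  19^6=48  19^7=27  19^8=41  19^9=12  19^10=51  19^11=25
  19^12=3  19^13=57  19^14=21  19^15=45  19^16=29  19^17=20
  19^18=26  19^19=22  19^20=5  19^21=36  19^22=35  19^23=16
  19^24=9  19^25=53  19^26=4  19^27=17  19^28=28
So 19^28 ≡ 28 (mod 59), giving k = 28.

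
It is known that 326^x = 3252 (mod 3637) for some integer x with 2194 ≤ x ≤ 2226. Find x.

Compute 326^2194 mod 3637 = 3555, then multiply by 326 repeatedly:
  326^2194=3555  326^2195=2364  326^2196=3257  326^2197=3415  326^2198=368
  326^2199=3584  326^2200=907  326^2201=1085  326^2202=921  326^2203=2012
  326^2204=1252  326^2205=808  326^2206=1544  326^2207=1438  326^2208=3252
Found 3252 at exponent 2208.

2208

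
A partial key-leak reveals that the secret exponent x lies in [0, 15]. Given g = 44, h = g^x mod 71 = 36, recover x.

Compute 44^0 mod 71 = 1, then multiply by 44 repeatedly:
  44^0=1  44^1=44  44^2=19  44^3=55  44^4=6
  44^5=51  44^6=43  44^7=46  44^8=36
Found 36 at exponent 8.

8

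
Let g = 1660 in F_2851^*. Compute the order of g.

2850

The order of 1660 must divide p − 1 = 2850 = 2 · 3 · 5^2 · 19.
Divisors: 1, 2, 3, 5, 6, 10, 15, 19, 25, 30, 38, 50, 57, 75, 95, 114, 150, 190, 285, 475, 570, 950, 1425, 2850.
Check each in increasing order: 1660^1 ≡ 1660;  1660^2 ≡ 1534;  1660^3 ≡ 497;  1660^5 ≡ 1181;  1660^6 ≡ 1823;  1660^10 ≡ 622;  1660^15 ≡ 1875;  1660^19 ≡ 2665;  1660^25 ≡ 191;  1660^30 ≡ 342;  1660^38 ≡ 384;  1660^50 ≡ 2269;  1660^57 ≡ 2702;  1660^75 ≡ 27;  1660^95 ≡ 2655;  1660^114 ≡ 2244;  1660^150 ≡ 729;  1660^190 ≡ 1353;  1660^285 ≡ 2806;  1660^475 ≡ 1837;  1660^570 ≡ 2025;  1660^950 ≡ 1836;  1660^1425 ≡ 2850;  1660^2850 ≡ 1.
Smallest exponent giving 1 is 2850.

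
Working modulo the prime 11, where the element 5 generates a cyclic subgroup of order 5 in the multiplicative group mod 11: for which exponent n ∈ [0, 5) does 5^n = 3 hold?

2

Successive powers of 5 modulo 11:
  5^0=1  5^1=5  5^2=3
So 5^2 ≡ 3 (mod 11), giving n = 2.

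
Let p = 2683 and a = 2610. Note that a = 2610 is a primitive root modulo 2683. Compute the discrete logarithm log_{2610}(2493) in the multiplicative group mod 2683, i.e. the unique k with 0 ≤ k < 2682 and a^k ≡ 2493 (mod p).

1332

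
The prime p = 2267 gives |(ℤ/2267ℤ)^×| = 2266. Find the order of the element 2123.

The order of 2123 must divide p − 1 = 2266 = 2 · 11 · 103.
Divisors: 1, 2, 11, 22, 103, 206, 1133, 2266.
Check each in increasing order: 2123^1 ≡ 2123;  2123^2 ≡ 333;  2123^11 ≡ 956;  2123^22 ≡ 335;  2123^103 ≡ 463;  2123^206 ≡ 1271;  2123^1133 ≡ 2266;  2123^2266 ≡ 1.
Smallest exponent giving 1 is 2266.

2266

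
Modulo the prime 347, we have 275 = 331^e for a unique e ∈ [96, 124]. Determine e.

120

Compute 331^96 mod 347 = 147, then multiply by 331 repeatedly:
  331^96=147  331^97=77  331^98=156  331^99=280  331^100=31
  331^101=198  331^102=302  331^103=26  331^104=278  331^105=63
  331^106=33  331^107=166  331^108=120  331^109=162  331^110=184
  331^111=179  331^112=259  331^113=20  331^114=27  331^115=262
  331^116=319  331^117=101  331^118=119  331^119=178  331^120=275
Found 275 at exponent 120.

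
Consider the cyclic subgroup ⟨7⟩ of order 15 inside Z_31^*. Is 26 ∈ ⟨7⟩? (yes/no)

26 ∈ ⟨7⟩ iff 26^15 ≡ 1 (mod 31), since |⟨7⟩| = 15.
26^15 mod 31 = 30.
Since 30 ≠ 1, 26 does not lie in the subgroup.

no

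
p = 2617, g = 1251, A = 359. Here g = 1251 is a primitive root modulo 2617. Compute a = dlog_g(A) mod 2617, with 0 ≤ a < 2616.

639

Baby-step giant-step with m = ceil(sqrt(2616)) = 52.
Baby table (1251^j mod 2617 for j=0..51):
  0:1  1:1251  2:35  3:1913  4:1225  5:1530  6:1003  7:1210
  8:1084  9:478  10:1302  11:1028  12:1081  13:1959  14:1197  15:523
  16:23  17:2603  18:805  19:2127  20:2005  21:1169  22:2133  23:1660
  24:1379  25:526  26:1159  27:91  28:1310  29:568  30:1361  31:1561
  32:529  33:2295  34:196  35:1815  36:1626  37:717  38:1953  39:1542
  40:313  41:1630  42:487  43:2093  44:1343  45:2596  46:2516  47:1882
  48:1699  49:445  50:1891  51:2490
Giant step factor: 1251^(-52) ≡ 1126 (mod 2617).
Scan 359·1126^i mod 2617 for i = 0, 1, …:
  i=0: 359   i=1: 1216   i=2: 525   i=3: 2325
  i=4: 950   i=5: 1964   i=6: 99   i=7: 1560
  i=8: 553   i=9: 2449   i=10: 1873   i=11: 2313
  i=12: 523
Match at i=12, j=15: a = 12·52 + 15 = 639.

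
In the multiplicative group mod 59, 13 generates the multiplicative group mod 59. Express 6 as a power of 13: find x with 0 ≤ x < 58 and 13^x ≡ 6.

5

Baby-step giant-step with m = ceil(sqrt(58)) = 8.
Baby table (13^j mod 59 for j=0..7):
  0:1  1:13  2:51  3:14  4:5  5:6  6:19  7:11
Giant step factor: 13^(-8) ≡ 26 (mod 59).
Scan 6·26^i mod 59 for i = 0, 1, …:
  i=0: 6
Match at i=0, j=5: x = 0·8 + 5 = 5.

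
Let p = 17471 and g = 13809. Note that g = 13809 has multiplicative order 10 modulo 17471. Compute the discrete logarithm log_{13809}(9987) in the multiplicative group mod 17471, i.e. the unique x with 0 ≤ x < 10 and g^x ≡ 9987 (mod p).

2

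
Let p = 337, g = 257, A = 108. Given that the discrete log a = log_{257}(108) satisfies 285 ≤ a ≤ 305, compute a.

Compute 257^285 mod 337 = 159, then multiply by 257 repeatedly:
  257^285=159  257^286=86  257^287=197  257^288=79  257^289=83
  257^290=100  257^291=88  257^292=37  257^293=73  257^294=226
  257^295=118  257^296=333  257^297=320  257^298=12  257^299=51
  257^300=301  257^301=184  257^302=108
Found 108 at exponent 302.

302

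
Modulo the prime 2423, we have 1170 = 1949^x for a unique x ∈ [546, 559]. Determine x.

Compute 1949^546 mod 2423 = 1281, then multiply by 1949 repeatedly:
  1949^546=1281  1949^547=979  1949^548=1170
Found 1170 at exponent 548.

548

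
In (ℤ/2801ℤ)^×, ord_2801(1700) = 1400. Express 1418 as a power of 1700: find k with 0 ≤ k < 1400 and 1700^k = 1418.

Baby-step giant-step with m = ceil(sqrt(1400)) = 38.
Baby table (1700^j mod 2801 for j=0..37):
  0:1  1:1700  2:2169  3:1184  4:1682  5:2380  6:1356  7:2778
  8:114  9:531  10:778  11:528  12:1280  13:2424  14:529  15:179
  16:1792  17:1713  18:1861  19:1371  20:268  21:1838  22:1485  23:799
  24:2616  25:2013  26:2079  27:2239  28:2542  29:2258  30:1230  31:1454
  32:1318  33:2601  34:1722  35:355  36:1285  37:2521
Giant step factor: 1700^(-38) ≡ 2455 (mod 2801).
Scan 1418·2455^i mod 2801 for i = 0, 1, …:
  i=0: 1418   i=1: 2348   i=2: 2683   i=3: 1614
  i=4: 1756   i=5: 241   i=6: 644   i=7: 1256
  i=8: 2380
Match at i=8, j=5: k = 8·38 + 5 = 309.

309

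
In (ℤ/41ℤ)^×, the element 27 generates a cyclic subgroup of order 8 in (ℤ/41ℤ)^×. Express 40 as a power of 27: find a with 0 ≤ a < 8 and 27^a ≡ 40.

Successive powers of 27 modulo 41:
  27^0=1  27^1=27  27^2=32  27^3=3  27^4=40
So 27^4 ≡ 40 (mod 41), giving a = 4.

4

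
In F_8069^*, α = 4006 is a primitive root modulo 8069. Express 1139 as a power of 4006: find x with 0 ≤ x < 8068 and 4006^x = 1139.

767

Baby-step giant-step with m = ceil(sqrt(8068)) = 90.
Baby table (4006^j mod 8069 for j=0..89):
  0:1  1:4006  2:6864  3:6101  4:7674  5:7223  6:7973  7:2736
  8:2714  9:3341  10:5644  11:526  12:1147  13:3621  14:5733  15:2024
  16:6868  17:5987  18:2854  19:7420  20:6393  21:7421  22:2330  23:6216
  24:362  25:5821  26:7585  27:5725  28:2252  29:370  30:5593  31:6014
  32:6119  33:7161  34:1671  35:4825  36:3695  37:3624  38:1613  39:6478
  40:964  41:4802  42:316  43:7132  44:6532  45:7494  46:4284  47:7010
  48:1940  49:1193  50:2310  51:6786  52:255  53:4836  54:7416  55:6507
  56:4172  57:2133  58:7796  59:3746  60:6205  61:4710  62:2938  63:5026
  64:2001  65:3489  66:1426  67:7773  68:367  69:1644  70:1560  71:3954
  72:277  73:4209  74:5113  75:3556  76:3551  77:7728  78:5684  79:7455
  80:1361  81:5591  82:6071  83:460  84:3028  85:2461  86:6517  87:3887
  88:6221  89:4254
Giant step factor: 4006^(-90) ≡ 2571 (mod 8069).
Scan 1139·2571^i mod 8069 for i = 0, 1, …:
  i=0: 1139   i=1: 7391   i=2: 7835   i=3: 3561
  i=4: 5085   i=5: 1755   i=6: 1534   i=7: 6242
  i=8: 7010
Match at i=8, j=47: x = 8·90 + 47 = 767.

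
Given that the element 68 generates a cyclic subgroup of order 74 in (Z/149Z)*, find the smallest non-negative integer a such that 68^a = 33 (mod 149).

18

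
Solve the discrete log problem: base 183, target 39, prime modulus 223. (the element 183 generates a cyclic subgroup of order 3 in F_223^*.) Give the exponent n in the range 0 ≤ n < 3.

Successive powers of 183 modulo 223:
  183^0=1  183^1=183  183^2=39
So 183^2 ≡ 39 (mod 223), giving n = 2.

2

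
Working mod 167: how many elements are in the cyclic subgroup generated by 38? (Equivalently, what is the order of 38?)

83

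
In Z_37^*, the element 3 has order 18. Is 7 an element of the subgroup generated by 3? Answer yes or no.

yes

⟨3⟩ has order 18; its elements mod 37 are {1, 3, 4, 7, 9, 10, 11, 12, 16, 21, 25, 26, 27, 28, 30, 33, 34, 36}.
7 is in this set.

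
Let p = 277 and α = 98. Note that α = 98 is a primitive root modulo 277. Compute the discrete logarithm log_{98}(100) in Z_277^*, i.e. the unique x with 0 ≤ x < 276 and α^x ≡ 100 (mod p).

16

Baby-step giant-step with m = ceil(sqrt(276)) = 17.
Baby table (98^j mod 277 for j=0..16):
  0:1  1:98  2:186  3:223  4:248  5:205  6:146  7:181
  8:10  9:149  10:198  11:14  12:264  13:111  14:75  15:148
  16:100
Giant step factor: 98^(-17) ≡ 124 (mod 277).
Scan 100·124^i mod 277 for i = 0, 1, …:
  i=0: 100
Match at i=0, j=16: x = 0·17 + 16 = 16.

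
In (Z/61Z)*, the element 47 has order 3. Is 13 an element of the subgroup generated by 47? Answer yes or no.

yes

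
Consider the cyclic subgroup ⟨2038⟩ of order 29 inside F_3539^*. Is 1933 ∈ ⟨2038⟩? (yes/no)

yes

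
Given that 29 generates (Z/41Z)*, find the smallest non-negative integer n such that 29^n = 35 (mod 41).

3

Successive powers of 29 modulo 41:
  29^0=1  29^1=29  29^2=21  29^3=35
So 29^3 ≡ 35 (mod 41), giving n = 3.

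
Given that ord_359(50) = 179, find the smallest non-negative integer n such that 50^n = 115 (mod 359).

65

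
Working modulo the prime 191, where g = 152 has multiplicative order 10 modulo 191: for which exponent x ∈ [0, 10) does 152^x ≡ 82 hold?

Successive powers of 152 modulo 191:
  152^0=1  152^1=152  152^2=184  152^3=82
So 152^3 ≡ 82 (mod 191), giving x = 3.

3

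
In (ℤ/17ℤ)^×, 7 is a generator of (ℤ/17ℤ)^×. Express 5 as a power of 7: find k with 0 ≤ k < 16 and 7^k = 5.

15

Successive powers of 7 modulo 17:
  7^0=1  7^1=7  7^2=15  7^3=3  7^4=4  7^5=11
  7^6=9  7^7=12  7^8=16  7^9=10  7^10=2  7^11=14
  7^12=13  7^13=6  7^14=8  7^15=5
So 7^15 ≡ 5 (mod 17), giving k = 15.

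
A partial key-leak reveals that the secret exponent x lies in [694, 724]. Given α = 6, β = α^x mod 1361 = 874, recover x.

Compute 6^694 mod 1361 = 196, then multiply by 6 repeatedly:
  6^694=196  6^695=1176  6^696=251  6^697=145  6^698=870
  6^699=1137  6^700=17  6^701=102  6^702=612  6^703=950
  6^704=256  6^705=175  6^706=1050  6^707=856  6^708=1053
  6^709=874
Found 874 at exponent 709.

709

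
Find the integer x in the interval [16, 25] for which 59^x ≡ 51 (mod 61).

23

Compute 59^16 mod 61 = 22, then multiply by 59 repeatedly:
  59^16=22  59^17=17  59^18=27  59^19=7  59^20=47
  59^21=28  59^22=5  59^23=51
Found 51 at exponent 23.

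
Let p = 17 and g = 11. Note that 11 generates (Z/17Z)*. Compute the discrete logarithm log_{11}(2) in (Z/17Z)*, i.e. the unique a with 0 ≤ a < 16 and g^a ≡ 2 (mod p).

2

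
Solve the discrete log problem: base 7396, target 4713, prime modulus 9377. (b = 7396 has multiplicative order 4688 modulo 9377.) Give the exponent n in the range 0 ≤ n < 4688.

2062

Baby-step giant-step with m = ceil(sqrt(4688)) = 69.
Baby table (7396^j mod 9377 for j=0..68):
  0:1  1:7396  2:4775  3:2118  4:5138  5:5044  6:3718  7:4964
  8:2789  9:7421  10:2135  11:8969  12:1826  13:2216  14:7917  15:4144
  16:4988  17:2130  18:120  19:6082  20:1003  21:981  22:7055  23:5152
  24:5441  25:4929  26:6485  27:9082  28:3021  29:7302  30:3449  31:3364
  32:2963  33:299  34:7809  35:2421  36:5023  37:7811  38:7836  39:5196
  40:2670  41:8735  42:5907  43:729  44:9286  45:2108  46:6194  47:4179
  48:1292  49:469  50:8611  51:7749  52:8757  53:9210  54:2632  55:8997
  56:2620  57:4638  58:1582  59:7353  60:5565  61:3087  62:7834  63:9158
  64:2497  65:4499  66:5008  67:18  68:1850
Giant step factor: 7396^(-69) ≡ 8841 (mod 9377).
Scan 4713·8841^i mod 9377 for i = 0, 1, …:
  i=0: 4713   i=1: 5622   i=2: 6002   i=3: 8616
  i=4: 4685   i=5: 1876   i=6: 7180   i=7: 5467
  i=8: 4689   i=9: 9109     …   i=28: 5435
  i=29: 3087
Match at i=29, j=61: n = 29·69 + 61 = 2062.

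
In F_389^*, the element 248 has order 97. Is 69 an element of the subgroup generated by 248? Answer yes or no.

yes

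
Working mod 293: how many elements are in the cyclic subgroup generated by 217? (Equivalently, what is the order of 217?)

The order of 217 must divide p − 1 = 292 = 2^2 · 73.
Divisors: 1, 2, 4, 73, 146, 292.
Check each in increasing order: 217^1 ≡ 217;  217^2 ≡ 209;  217^4 ≡ 24;  217^73 ≡ 155;  217^146 ≡ 292;  217^292 ≡ 1.
Smallest exponent giving 1 is 292.

292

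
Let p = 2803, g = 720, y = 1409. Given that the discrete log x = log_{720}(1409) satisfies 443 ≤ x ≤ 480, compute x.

Compute 720^443 mod 2803 = 1470, then multiply by 720 repeatedly:
  720^443=1470  720^444=1669  720^445=1996  720^446=1984  720^447=1753
  720^448=810  720^449=176  720^450=585  720^451=750  720^452=1824
  720^453=1476  720^454=383  720^455=1066  720^456=2301  720^457=147
  720^458=2129  720^459=2442  720^460=759  720^461=2698  720^462=81
  720^463=2260  720^464=1460  720^465=75  720^466=743  720^467=2390
  720^468=2561  720^469=2349  720^470=1071  720^471=295  720^472=2175
  720^473=1926  720^474=2038  720^475=1391  720^476=849  720^477=226
  720^478=146  720^479=1409
Found 1409 at exponent 479.

479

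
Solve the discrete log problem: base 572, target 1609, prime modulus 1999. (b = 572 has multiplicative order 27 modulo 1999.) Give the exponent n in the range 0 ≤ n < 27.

17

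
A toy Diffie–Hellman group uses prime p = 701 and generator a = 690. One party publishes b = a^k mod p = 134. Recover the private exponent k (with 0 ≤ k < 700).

Baby-step giant-step with m = ceil(sqrt(700)) = 27.
Baby table (690^j mod 701 for j=0..26):
  0:1  1:690  2:121  3:71  4:621  5:179  6:134  7:629
  8:91  9:401  10:496  11:152  12:431  13:166  14:277  15:458
  16:570  17:39  18:272  19:513  20:666  21:385  22:672  23:319
  24:697  25:44  26:217
Giant step factor: 690^(-27) ≡ 506 (mod 701).
Scan 134·506^i mod 701 for i = 0, 1, …:
  i=0: 134
Match at i=0, j=6: k = 0·27 + 6 = 6.

6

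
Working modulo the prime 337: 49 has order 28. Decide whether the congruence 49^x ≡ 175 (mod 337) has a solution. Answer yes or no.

yes

175 ∈ ⟨49⟩ iff 175^28 ≡ 1 (mod 337), since |⟨49⟩| = 28.
175^28 mod 337 = 1.
Since 1 = 1, 175 lies in the subgroup.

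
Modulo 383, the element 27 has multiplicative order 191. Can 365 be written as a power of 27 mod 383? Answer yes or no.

no

365 ∈ ⟨27⟩ iff 365^191 ≡ 1 (mod 383), since |⟨27⟩| = 191.
365^191 mod 383 = 382.
Since 382 ≠ 1, 365 does not lie in the subgroup.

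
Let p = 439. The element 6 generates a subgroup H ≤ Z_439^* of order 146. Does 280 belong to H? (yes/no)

no

280 ∈ ⟨6⟩ iff 280^146 ≡ 1 (mod 439), since |⟨6⟩| = 146.
280^146 mod 439 = 267.
Since 267 ≠ 1, 280 does not lie in the subgroup.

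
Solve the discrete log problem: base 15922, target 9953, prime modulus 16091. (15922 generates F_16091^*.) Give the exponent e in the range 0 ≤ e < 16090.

5788

Baby-step giant-step with m = ceil(sqrt(16090)) = 127.
Baby table (15922^j mod 16091 for j=0..126):
  0:1  1:15922  2:12470  3:491  4:13567  5:8190  6:15807  7:15814
  8:14631  9:5375  10:8812  11:7235  12:201  13:14304  14:12365  15:2145
  16:7588  17:4908  18:7280  19:8687  20:12269  21:2278  22:1202  23:6045
  24:8219  25:10906  26:7351  27:12779  28:12634  29:4957  30:15090  31:8259
  32:4146  33:7330  34:237  35:8220  36:10737  37:3730  38:13270  39:10110
  40:13147  41:14806  42:7982  43:2686  44:12705  45:9049  46:15455  47:10938
  48:1943  49:9544  50:12255  51:4644  52:3623  53:15262  54:11373  55:8883
  56:11327  57:566  58:892  59:10162  60:4359  61:3515  62:1332  63:166
  64:4128  65:10372  66:1051  67:15473  68:7896  69:1129  70:2291  71:15096
  72:7245  73:14602  74:10276  75:1184  76:9087  77:9033  78:2068  79:4510
  80:10178  81:1655  82:9943  83:9188  84:8055  85:6440  86:5828  87:12710
  88:8204  89:13441  90:13393  91:5414  92:2221  93:10835  94:3259  95:12414
  96:9955  97:7160  98:12876  99:12332  100:7722  101:14444  102:4796  103:10117
  104:11964  105:5550  106:11419  107:1109  108:5671  109:7061  110:13516  111:718
  112:7386  113:6864  114:14627  115:6051  116:7205  117:5271  118:10297  119:13726
  120:13501  121:3253  122:13428  123:15590  124:4214  125:11929  126:11465
Giant step factor: 15922^(-127) ≡ 15007 (mod 16091).
Scan 9953·15007^i mod 16091 for i = 0, 1, …:
  i=0: 9953   i=1: 8009   i=2: 7384   i=3: 9062
  i=4: 8393   i=5: 9494   i=6: 6744   i=7: 10909
  i=8: 1529   i=9: 16028     …   i=44: 12129
  i=45: 14602
Match at i=45, j=73: e = 45·127 + 73 = 5788.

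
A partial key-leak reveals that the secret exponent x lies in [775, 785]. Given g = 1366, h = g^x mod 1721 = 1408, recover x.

778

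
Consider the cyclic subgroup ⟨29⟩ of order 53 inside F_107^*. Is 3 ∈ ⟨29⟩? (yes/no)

yes

3 ∈ ⟨29⟩ iff 3^53 ≡ 1 (mod 107), since |⟨29⟩| = 53.
3^53 mod 107 = 1.
Since 1 = 1, 3 lies in the subgroup.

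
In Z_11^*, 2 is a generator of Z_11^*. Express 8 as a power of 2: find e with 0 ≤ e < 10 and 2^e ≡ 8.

3

Successive powers of 2 modulo 11:
  2^0=1  2^1=2  2^2=4  2^3=8
So 2^3 ≡ 8 (mod 11), giving e = 3.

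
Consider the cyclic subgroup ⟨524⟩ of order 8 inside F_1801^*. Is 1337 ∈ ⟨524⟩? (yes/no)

yes

⟨524⟩ has order 8; its elements mod 1801 are {1, 464, 524, 824, 977, 1277, 1337, 1800}.
1337 is in this set.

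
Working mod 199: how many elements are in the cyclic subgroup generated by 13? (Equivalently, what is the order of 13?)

The order of 13 must divide p − 1 = 198 = 2 · 3^2 · 11.
Divisors: 1, 2, 3, 6, 9, 11, 18, 22, 33, 66, 99, 198.
Check each in increasing order: 13^1 ≡ 13;  13^2 ≡ 169;  13^3 ≡ 8;  13^6 ≡ 64;  13^9 ≡ 114;  13^11 ≡ 162;  13^18 ≡ 61;  13^22 ≡ 175;  13^33 ≡ 92;  13^66 ≡ 106;  13^99 ≡ 1.
Smallest exponent giving 1 is 99.

99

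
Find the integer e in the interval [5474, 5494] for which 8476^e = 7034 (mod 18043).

Compute 8476^5474 mod 18043 = 4286, then multiply by 8476 repeatedly:
  8476^5474=4286  8476^5475=7577  8476^5476=7615  8476^5477=4929  8476^5478=8659
  8476^5479=12803  8476^5480=7626  8476^5481=7950  8476^5482=11638  8476^5483=2607
  8476^5484=12300  8476^5485=2346  8476^5486=1310  8476^5487=7115  8476^5488=7034
Found 7034 at exponent 5488.

5488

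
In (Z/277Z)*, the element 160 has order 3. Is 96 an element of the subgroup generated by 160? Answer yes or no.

96 ∈ ⟨160⟩ iff 96^3 ≡ 1 (mod 277), since |⟨160⟩| = 3.
96^3 mod 277 = 275.
Since 275 ≠ 1, 96 does not lie in the subgroup.

no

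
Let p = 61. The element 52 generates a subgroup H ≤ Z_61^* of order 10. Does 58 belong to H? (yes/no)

58 ∈ ⟨52⟩ iff 58^10 ≡ 1 (mod 61), since |⟨52⟩| = 10.
58^10 mod 61 = 1.
Since 1 = 1, 58 lies in the subgroup.

yes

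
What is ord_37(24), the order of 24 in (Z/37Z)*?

36

The order of 24 must divide p − 1 = 36 = 2^2 · 3^2.
Divisors: 1, 2, 3, 4, 6, 9, 12, 18, 36.
Check each in increasing order: 24^1 ≡ 24;  24^2 ≡ 21;  24^3 ≡ 23;  24^4 ≡ 34;  24^6 ≡ 11;  24^9 ≡ 31;  24^12 ≡ 10;  24^18 ≡ 36;  24^36 ≡ 1.
Smallest exponent giving 1 is 36.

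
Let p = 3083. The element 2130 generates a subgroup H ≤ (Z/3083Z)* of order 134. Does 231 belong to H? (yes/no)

no

231 ∈ ⟨2130⟩ iff 231^134 ≡ 1 (mod 3083), since |⟨2130⟩| = 134.
231^134 mod 3083 = 995.
Since 995 ≠ 1, 231 does not lie in the subgroup.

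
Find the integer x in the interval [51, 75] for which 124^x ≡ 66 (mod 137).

57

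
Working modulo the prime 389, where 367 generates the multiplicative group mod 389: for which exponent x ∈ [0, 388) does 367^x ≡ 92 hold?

221

Baby-step giant-step with m = ceil(sqrt(388)) = 20.
Baby table (367^j mod 389 for j=0..19):
  0:1  1:367  2:95  3:244  4:78  5:229  6:19  7:360
  8:249  9:357  10:315  11:72  12:361  13:227  14:63  15:170
  16:150  17:201  18:246  19:34
Giant step factor: 367^(-20) ≡ 13 (mod 389).
Scan 92·13^i mod 389 for i = 0, 1, …:
  i=0: 92   i=1: 29   i=2: 377   i=3: 233
  i=4: 306   i=5: 88   i=6: 366   i=7: 90
  i=8: 3   i=9: 39   i=10: 118   i=11: 367
Match at i=11, j=1: x = 11·20 + 1 = 221.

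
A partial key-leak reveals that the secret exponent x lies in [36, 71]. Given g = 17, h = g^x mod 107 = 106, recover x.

53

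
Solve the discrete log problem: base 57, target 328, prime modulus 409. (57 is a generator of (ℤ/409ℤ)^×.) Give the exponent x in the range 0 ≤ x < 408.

52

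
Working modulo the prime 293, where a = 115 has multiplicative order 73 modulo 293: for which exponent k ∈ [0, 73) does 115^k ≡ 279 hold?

24

Baby-step giant-step with m = ceil(sqrt(73)) = 9.
Baby table (115^j mod 293 for j=0..8):
  0:1  1:115  2:40  3:205  4:135  5:289  6:126  7:133
  8:59
Giant step factor: 115^(-9) ≡ 172 (mod 293).
Scan 279·172^i mod 293 for i = 0, 1, …:
  i=0: 279   i=1: 229   i=2: 126
Match at i=2, j=6: k = 2·9 + 6 = 24.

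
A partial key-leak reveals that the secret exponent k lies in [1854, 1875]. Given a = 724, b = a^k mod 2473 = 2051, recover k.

1869

Compute 724^1854 mod 2473 = 1906, then multiply by 724 repeatedly:
  724^1854=1906  724^1855=10  724^1856=2294  724^1857=1473  724^1858=589
  724^1859=1080  724^1860=452  724^1861=812  724^1862=1787  724^1863=409
  724^1864=1829  724^1865=1141  724^1866=102  724^1867=2131  724^1868=2165
  724^1869=2051
Found 2051 at exponent 1869.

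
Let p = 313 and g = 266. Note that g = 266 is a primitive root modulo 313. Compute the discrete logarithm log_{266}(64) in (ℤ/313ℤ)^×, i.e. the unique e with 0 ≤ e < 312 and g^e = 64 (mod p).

36

Baby-step giant-step with m = ceil(sqrt(312)) = 18.
Baby table (266^j mod 313 for j=0..17):
  0:1  1:266  2:18  3:93  4:11  5:109  6:198  7:84
  8:121  9:260  10:300  11:298  12:79  13:43  14:170  15:148
  16:243  17:160
Giant step factor: 266^(-18) ≡ 39 (mod 313).
Scan 64·39^i mod 313 for i = 0, 1, …:
  i=0: 64   i=1: 305   i=2: 1
Match at i=2, j=0: e = 2·18 + 0 = 36.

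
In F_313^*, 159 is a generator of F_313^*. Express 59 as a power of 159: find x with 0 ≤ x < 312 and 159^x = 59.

Baby-step giant-step with m = ceil(sqrt(312)) = 18.
Baby table (159^j mod 313 for j=0..17):
  0:1  1:159  2:241  3:133  4:176  5:127  6:161  7:246
  8:302  9:129  10:166  11:102  12:255  13:168  14:107  15:111
  16:121  17:146
Giant step factor: 159^(-18) ≡ 307 (mod 313).
Scan 59·307^i mod 313 for i = 0, 1, …:
  i=0: 59   i=1: 272   i=2: 246
Match at i=2, j=7: x = 2·18 + 7 = 43.

43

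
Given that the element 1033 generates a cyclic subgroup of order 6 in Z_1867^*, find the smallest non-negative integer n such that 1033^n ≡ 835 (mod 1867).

5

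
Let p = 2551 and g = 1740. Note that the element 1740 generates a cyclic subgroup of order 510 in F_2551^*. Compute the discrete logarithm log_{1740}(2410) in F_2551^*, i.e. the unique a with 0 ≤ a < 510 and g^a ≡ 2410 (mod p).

Baby-step giant-step with m = ceil(sqrt(510)) = 23.
Baby table (1740^j mod 2551 for j=0..22):
  0:1  1:1740  2:2114  3:2369  4:2195  5:453  6:2512  7:1017
  8:1737  9:1996  10:1129  11:190  12:1521  13:1153  14:1134  15:1237
  16:1887  17:243  18:1905  19:951  20:1692  21:226  22:386
Giant step factor: 1740^(-23) ≡ 2158 (mod 2551).
Scan 2410·2158^i mod 2551 for i = 0, 1, …:
  i=0: 2410   i=1: 1842   i=2: 578   i=3: 2436
  i=4: 1828   i=5: 978   i=6: 847   i=7: 1310
  i=8: 472   i=9: 727   i=10: 1
Match at i=10, j=0: a = 10·23 + 0 = 230.

230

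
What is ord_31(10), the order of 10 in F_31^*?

15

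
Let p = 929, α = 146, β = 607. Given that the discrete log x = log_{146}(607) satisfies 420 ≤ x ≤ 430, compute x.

Compute 146^420 mod 929 = 814, then multiply by 146 repeatedly:
  146^420=814  146^421=861  146^422=291  146^423=681  146^424=23
  146^425=571  146^426=685  146^427=607
Found 607 at exponent 427.

427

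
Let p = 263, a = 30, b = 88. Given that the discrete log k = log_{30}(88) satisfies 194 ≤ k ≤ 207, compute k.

Compute 30^194 mod 263 = 4, then multiply by 30 repeatedly:
  30^194=4  30^195=120  30^196=181  30^197=170  30^198=103
  30^199=197  30^200=124  30^201=38  30^202=88
Found 88 at exponent 202.

202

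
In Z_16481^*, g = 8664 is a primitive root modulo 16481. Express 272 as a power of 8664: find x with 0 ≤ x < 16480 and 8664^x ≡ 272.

6966

Baby-step giant-step with m = ceil(sqrt(16480)) = 129.
Baby table (8664^j mod 16481 for j=0..128):
  0:1  1:8664  2:10422  3:13290  4:8294  5:2056  6:13704  7:2332
  8:15223  9:11110  10:8000  11:9395  12:15102  13:1069  14:15975  15:16443
  16:388  17:15989  18:5891  19:14448  20:4277  21:6640  22:10270  23:14842
  24:6326  25:9139  26:5572  27:2959  28:8821  29:2747  30:1444  31:1737
  32:2215  33:6876  34:11330  35:2284  36:11376  37:5284  38:12839  39:6827
  40:15300  41:2517  42:2925  43:10903  44:10981  45:11052  46:16399  47:14716
  48:2408  49:14447  50:12094  51:12699  52:13461  53:6548  54:4270  55:11916
  56:3240  57:4217  58:14192  59:11228  60:8530  61:3116  62:1146  63:7382
  64:11368  65:1896  66:11868  67:15874  68:14872  69:2550  70:8660  71:8728
  72:4564  73:4577  74:1842  75:5480  76:13440  77:5895  78:16142  79:13003
  80:10357  81:10484  82:6585  83:11699  84:1986  85:540  86:14437  87:7859
  88:7365  89:12409  90:6013  91:191  92:6724  93:12882  94:316  95:1978
  96:13633  97:13466  98:425  99:6937  100:12442  101:11748  102:14497  103:307
  104:6407  105:2240  106:9223  107:8184  108:4914  109:4473  110:7241  111:9338
  112:15684  113:331  114:90  115:5153  116:15044  117:9468  118:4815  119:3749
  120:13766  121:12108  122:2147  123:11040  124:11317  125:5019  126:7738  127:13805
  128:3903
Giant step factor: 8664^(-129) ≡ 1065 (mod 16481).
Scan 272·1065^i mod 16481 for i = 0, 1, …:
  i=0: 272   i=1: 9503   i=2: 1361   i=3: 15618
  i=4: 3841   i=5: 3377   i=6: 3647   i=7: 11020
  i=8: 1828   i=9: 2062     …   i=53: 13061
  i=54: 1
Match at i=54, j=0: x = 54·129 + 0 = 6966.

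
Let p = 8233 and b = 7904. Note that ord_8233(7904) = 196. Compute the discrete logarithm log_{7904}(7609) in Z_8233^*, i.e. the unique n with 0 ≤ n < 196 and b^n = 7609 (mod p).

94

Baby-step giant-step with m = ceil(sqrt(196)) = 14.
Baby table (7904^j mod 8233 for j=0..13):
  0:1  1:7904  2:1212  3:4669  4:3470  5:2757  6:6810  7:7119
  8:4254  9:44  10:1990  11:3930  12:7844  13:4486
Giant step factor: 7904^(-14) ≡ 1167 (mod 8233).
Scan 7609·1167^i mod 8233 for i = 0, 1, …:
  i=0: 7609   i=1: 4529   i=2: 7990   i=3: 4574
  i=4: 2874   i=5: 3127   i=6: 1990
Match at i=6, j=10: n = 6·14 + 10 = 94.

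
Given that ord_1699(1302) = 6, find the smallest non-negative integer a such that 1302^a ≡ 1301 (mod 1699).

Successive powers of 1302 modulo 1699:
  1302^0=1  1302^1=1302  1302^2=1301
So 1302^2 ≡ 1301 (mod 1699), giving a = 2.

2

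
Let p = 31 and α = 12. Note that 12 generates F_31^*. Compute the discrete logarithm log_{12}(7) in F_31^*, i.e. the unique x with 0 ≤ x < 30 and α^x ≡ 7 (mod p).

Successive powers of 12 modulo 31:
  12^0=1  12^1=12  12^2=20  12^3=23  12^4=28  12^5=26
  12^6=2  12^7=24  12^8=9  12^9=15  12^10=25  12^11=21
  12^12=4  12^13=17  12^14=18  12^15=30  12^16=19  12^17=11
  12^18=8  12^19=3  12^20=5  12^21=29  12^22=7
So 12^22 ≡ 7 (mod 31), giving x = 22.

22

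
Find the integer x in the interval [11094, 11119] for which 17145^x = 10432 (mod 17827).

11107

Compute 17145^11094 mod 17827 = 8080, then multiply by 17145 repeatedly:
  17145^11094=8080  17145^11095=15810  17145^11096=2915  17145^11097=8594  17145^11098=3975
  17145^11099=16581  17145^11100=11903  17145^11101=11266  17145^11102=25  17145^11103=777
  17145^11104=4896  17145^11105=12404  17145^11106=8297  17145^11107=10432
Found 10432 at exponent 11107.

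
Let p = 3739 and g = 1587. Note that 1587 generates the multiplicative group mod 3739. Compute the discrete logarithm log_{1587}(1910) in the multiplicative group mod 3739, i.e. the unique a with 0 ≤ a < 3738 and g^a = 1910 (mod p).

Baby-step giant-step with m = ceil(sqrt(3738)) = 62.
Baby table (1587^j mod 3739 for j=0..61):
  0:1  1:1587  2:2222  3:437  4:1804  5:2613  6:280  7:3158
  8:1486  9:2712  10:355  11:2535  12:3620  13:1836  14:1051  15:343
  16:2186  17:3129  18:331  19:1837  20:2638  21:2565  22:2623  23:1194
  24:2944  25:2117  26:2057  27:312  28:1596  29:1549  30:1740  31:1998
  32:154  33:1363  34:1939  35:3735  36:1130  37:2329  38:1991  39:262
  40:765  41:2619  42:2324  43:1534  44:369  45:2319  46:1077  47:476
  48:134  49:3274  50:2367  51:2473  52:2440  53:2415  54:130  55:665
  56:957  57:725  58:2702  59:3180  60:2749  61:2989
Giant step factor: 1587^(-62) ≡ 1495 (mod 3739).
Scan 1910·1495^i mod 3739 for i = 0, 1, …:
  i=0: 1910   i=1: 2593   i=2: 2931   i=3: 3476
  i=4: 3149   i=5: 354   i=6: 2031   i=7: 277
  i=8: 2825   i=9: 2044     …   i=26: 1253
  i=27: 3735
Match at i=27, j=35: a = 27·62 + 35 = 1709.

1709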